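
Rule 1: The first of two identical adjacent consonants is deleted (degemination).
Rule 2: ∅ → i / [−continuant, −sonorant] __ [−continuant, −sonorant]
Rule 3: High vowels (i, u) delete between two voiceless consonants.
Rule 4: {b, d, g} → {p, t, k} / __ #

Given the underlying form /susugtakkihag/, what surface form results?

Rule 1 (degemination): /kk/ is a geminate; the first /k/ deletes. /susugtakkihag/ → susugtakihag.
Rule 2 (stop-cluster i-epenthesis): /g/ and /t/ form a stop–stop cluster, so [i] is inserted between them. /susugtakihag/ → susugitakihag.
Rule 3 (high vowel syncope): /u/ is a high vowel flanked by voiceless consonants /s/ and /s/, so it deletes. /i/ is a high vowel flanked by voiceless consonants /k/ and /h/, so it deletes. /susugitakihag/ → ssugitakhag.
Rule 4 (final devoicing): /g/ is a voiced stop in word-final position, so it devoices to [k]. /ssugitakhag/ → ssugitakhak.

ssugitakhak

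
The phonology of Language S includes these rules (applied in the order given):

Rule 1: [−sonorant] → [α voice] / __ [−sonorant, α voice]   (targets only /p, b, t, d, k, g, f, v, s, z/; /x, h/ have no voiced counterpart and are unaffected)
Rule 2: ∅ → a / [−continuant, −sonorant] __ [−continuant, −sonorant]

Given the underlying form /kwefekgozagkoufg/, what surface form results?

Rule 1 (regressive voicing assimilation): /k/ precedes the voiced obstruent /g/, so it voices to [g] by assimilation. /g/ precedes the voiceless obstruent /k/, so it devoices to [k] by assimilation. /f/ precedes the voiced obstruent /g/, so it voices to [v] by assimilation. /kwefekgozagkoufg/ → kwefeggozakkouvg.
Rule 2 (stop-cluster a-epenthesis): /g/ and /g/ form a stop–stop cluster, so [a] is inserted between them. /k/ and /k/ form a stop–stop cluster, so [a] is inserted between them. /kwefeggozakkouvg/ → kwefegagozakakouvg.

kwefegagozakakouvg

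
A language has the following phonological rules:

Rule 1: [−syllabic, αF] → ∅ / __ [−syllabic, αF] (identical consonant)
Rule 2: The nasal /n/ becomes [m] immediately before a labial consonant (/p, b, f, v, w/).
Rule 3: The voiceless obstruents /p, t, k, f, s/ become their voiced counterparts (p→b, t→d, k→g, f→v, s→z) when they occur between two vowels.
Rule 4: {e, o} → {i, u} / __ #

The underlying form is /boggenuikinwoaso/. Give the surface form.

Rule 1 (degemination): /gg/ is a geminate; the first /g/ deletes. /boggenuikinwoaso/ → bogenuikinwoaso.
Rule 2 (nasal place assimilation): /n/ precedes the labial consonant /w/, so it assimilates in place to [m]. /bogenuikinwoaso/ → bogenuikimwoaso.
Rule 3 (intervocalic voicing): /k/ is a voiceless obstruent between vowels /i/ and /i/, so it voices to [g]. /s/ is a voiceless obstruent between vowels /a/ and /o/, so it voices to [z]. /bogenuikimwoaso/ → bogenuigimwoazo.
Rule 4 (final vowel raising): /o/ is a mid vowel in word-final position, so it raises to [u]. /bogenuigimwoazo/ → bogenuigimwoazu.

bogenuigimwoazu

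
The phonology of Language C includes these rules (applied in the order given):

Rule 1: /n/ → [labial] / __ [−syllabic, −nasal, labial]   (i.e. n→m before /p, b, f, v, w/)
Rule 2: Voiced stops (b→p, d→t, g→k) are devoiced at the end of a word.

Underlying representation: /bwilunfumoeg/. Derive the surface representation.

bwilumfumoek

Rule 1 (nasal place assimilation): /n/ precedes the labial consonant /f/, so it assimilates in place to [m]. /bwilunfumoeg/ → bwilumfumoeg.
Rule 2 (final devoicing): /g/ is a voiced stop in word-final position, so it devoices to [k]. /bwilumfumoeg/ → bwilumfumoek.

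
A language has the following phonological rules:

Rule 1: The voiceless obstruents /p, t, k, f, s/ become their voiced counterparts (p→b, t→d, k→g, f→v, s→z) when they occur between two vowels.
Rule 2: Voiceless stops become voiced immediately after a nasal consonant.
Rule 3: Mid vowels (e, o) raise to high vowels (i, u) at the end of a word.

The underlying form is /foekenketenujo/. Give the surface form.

foegengedenuju

Rule 1 (intervocalic voicing): /k/ is a voiceless obstruent between vowels /e/ and /e/, so it voices to [g]. /t/ is a voiceless obstruent between vowels /e/ and /e/, so it voices to [d]. /foekenketenujo/ → foegenkedenujo.
Rule 2 (post-nasal voicing): /k/ is a voiceless stop immediately after the nasal /n/, so it voices to [g]. /foegenkedenujo/ → foegengedenujo.
Rule 3 (final vowel raising): /o/ is a mid vowel in word-final position, so it raises to [u]. /foegengedenujo/ → foegengedenuju.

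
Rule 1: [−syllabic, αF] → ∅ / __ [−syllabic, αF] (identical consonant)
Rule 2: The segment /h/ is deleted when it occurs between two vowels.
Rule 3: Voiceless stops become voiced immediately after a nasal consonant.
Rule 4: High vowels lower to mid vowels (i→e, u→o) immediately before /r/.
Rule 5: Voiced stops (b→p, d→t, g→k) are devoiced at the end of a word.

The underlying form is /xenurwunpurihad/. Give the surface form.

Rule 1 (degemination): no segment meets the environment; /xenurwunpurihad/ is unchanged.
Rule 2 (intervocalic h-deletion): /h/ occurs between vowels /i/ and /a/, so it deletes. /xenurwunpurihad/ → xenurwunpuriad.
Rule 3 (post-nasal voicing): /p/ is a voiceless stop immediately after the nasal /n/, so it voices to [b]. /xenurwunpuriad/ → xenurwunburiad.
Rule 4 (pre-rhotic lowering): /u/ is a high vowel immediately before /r/, so it lowers to [o]. /u/ is a high vowel immediately before /r/, so it lowers to [o]. /xenurwunburiad/ → xenorwunboriad.
Rule 5 (final devoicing): /d/ is a voiced stop in word-final position, so it devoices to [t]. /xenorwunboriad/ → xenorwunboriat.

xenorwunboriat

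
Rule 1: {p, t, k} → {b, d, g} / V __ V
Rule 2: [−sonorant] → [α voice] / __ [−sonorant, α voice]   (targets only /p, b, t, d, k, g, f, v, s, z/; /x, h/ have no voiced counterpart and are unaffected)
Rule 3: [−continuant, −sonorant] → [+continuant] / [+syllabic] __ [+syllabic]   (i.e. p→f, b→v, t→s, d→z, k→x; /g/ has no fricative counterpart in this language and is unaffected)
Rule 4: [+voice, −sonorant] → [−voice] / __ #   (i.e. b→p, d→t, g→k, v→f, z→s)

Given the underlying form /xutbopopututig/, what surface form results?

xudbovovuzuzik

Rule 1 (intervocalic voicing): /p/ is a voiceless stop between vowels /o/ and /o/, so it voices to [b]. /p/ is a voiceless stop between vowels /o/ and /u/, so it voices to [b]. /t/ is a voiceless stop between vowels /u/ and /u/, so it voices to [d]. /t/ is a voiceless stop between vowels /u/ and /i/, so it voices to [d]. /xutbopopututig/ → xutbobobududig.
Rule 2 (regressive voicing assimilation): /t/ precedes the voiced obstruent /b/, so it voices to [d] by assimilation. /xutbobobududig/ → xudbobobududig.
Rule 3 (intervocalic spirantization): /b/ is a stop between vowels /o/ and /o/, so it spirantizes to the fricative [v]. /b/ is a stop between vowels /o/ and /u/, so it spirantizes to the fricative [v]. /d/ is a stop between vowels /u/ and /u/, so it spirantizes to the fricative [z]. /d/ is a stop between vowels /u/ and /i/, so it spirantizes to the fricative [z]. /xudbobobududig/ → xudbovovuzuzig.
Rule 4 (final devoicing): /g/ is a voiced obstruent in word-final position, so it devoices to [k]. /xudbovovuzuzig/ → xudbovovuzuzik.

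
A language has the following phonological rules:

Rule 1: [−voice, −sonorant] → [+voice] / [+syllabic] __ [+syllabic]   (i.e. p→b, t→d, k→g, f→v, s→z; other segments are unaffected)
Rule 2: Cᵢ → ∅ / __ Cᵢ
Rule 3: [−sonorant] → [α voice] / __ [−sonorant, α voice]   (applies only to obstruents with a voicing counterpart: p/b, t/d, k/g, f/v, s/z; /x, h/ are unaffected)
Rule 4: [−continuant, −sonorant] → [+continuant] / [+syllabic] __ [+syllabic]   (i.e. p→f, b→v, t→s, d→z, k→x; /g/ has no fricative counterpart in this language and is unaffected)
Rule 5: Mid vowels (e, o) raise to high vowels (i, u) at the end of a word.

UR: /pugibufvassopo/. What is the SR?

Rule 1 (intervocalic voicing): /p/ is a voiceless obstruent between vowels /o/ and /o/, so it voices to [b]. /pugibufvassopo/ → pugibufvassobo.
Rule 2 (degemination): /ss/ is a geminate; the first /s/ deletes. /pugibufvassobo/ → pugibufvasobo.
Rule 3 (regressive voicing assimilation): /f/ precedes the voiced obstruent /v/, so it voices to [v] by assimilation. /pugibufvasobo/ → pugibuvvasobo.
Rule 4 (intervocalic spirantization): /b/ is a stop between vowels /i/ and /u/, so it spirantizes to the fricative [v]. /b/ is a stop between vowels /o/ and /o/, so it spirantizes to the fricative [v]. /pugibuvvasobo/ → pugivuvvasovo.
Rule 5 (final vowel raising): /o/ is a mid vowel in word-final position, so it raises to [u]. /pugivuvvasovo/ → pugivuvvasovu.

pugivuvvasovu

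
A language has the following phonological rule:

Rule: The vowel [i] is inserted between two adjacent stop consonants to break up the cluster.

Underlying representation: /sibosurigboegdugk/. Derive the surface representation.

sibosurigiboegidugik

/g/ and /b/ form a stop–stop cluster, so [i] is inserted between them.
/g/ and /d/ form a stop–stop cluster, so [i] is inserted between them.
/g/ and /k/ form a stop–stop cluster, so [i] is inserted between them.
Surface form: [sibosurigiboegidugik].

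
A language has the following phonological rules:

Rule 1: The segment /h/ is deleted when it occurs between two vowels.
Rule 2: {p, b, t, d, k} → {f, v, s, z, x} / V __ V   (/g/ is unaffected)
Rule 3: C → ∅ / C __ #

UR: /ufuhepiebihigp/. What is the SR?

ufuefieviig

Rule 1 (intervocalic h-deletion): /h/ occurs between vowels /u/ and /e/, so it deletes. /h/ occurs between vowels /i/ and /i/, so it deletes. /ufuhepiebihigp/ → ufuepiebiigp.
Rule 2 (intervocalic spirantization): /p/ is a stop between vowels /e/ and /i/, so it spirantizes to the fricative [f]. /b/ is a stop between vowels /e/ and /i/, so it spirantizes to the fricative [v]. /ufuepiebiigp/ → ufuefieviigp.
Rule 3 (final cluster simplification): /p/ is the second consonant of a word-final cluster /gp/, so it deletes. /ufuefieviigp/ → ufuefieviig.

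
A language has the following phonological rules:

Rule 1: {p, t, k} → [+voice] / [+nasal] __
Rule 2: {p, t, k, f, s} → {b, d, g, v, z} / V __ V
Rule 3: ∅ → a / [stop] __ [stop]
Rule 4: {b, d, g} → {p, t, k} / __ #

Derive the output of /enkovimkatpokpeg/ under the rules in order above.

engovimgatapokapek

Rule 1 (post-nasal voicing): /k/ is a voiceless stop immediately after the nasal /n/, so it voices to [g]. /k/ is a voiceless stop immediately after the nasal /m/, so it voices to [g]. /enkovimkatpokpeg/ → engovimgatpokpeg.
Rule 2 (intervocalic voicing): no segment meets the environment; /engovimgatpokpeg/ is unchanged.
Rule 3 (stop-cluster a-epenthesis): /t/ and /p/ form a stop–stop cluster, so [a] is inserted between them. /k/ and /p/ form a stop–stop cluster, so [a] is inserted between them. /engovimgatpokpeg/ → engovimgatapokapeg.
Rule 4 (final devoicing): /g/ is a voiced stop in word-final position, so it devoices to [k]. /engovimgatapokapeg/ → engovimgatapokapek.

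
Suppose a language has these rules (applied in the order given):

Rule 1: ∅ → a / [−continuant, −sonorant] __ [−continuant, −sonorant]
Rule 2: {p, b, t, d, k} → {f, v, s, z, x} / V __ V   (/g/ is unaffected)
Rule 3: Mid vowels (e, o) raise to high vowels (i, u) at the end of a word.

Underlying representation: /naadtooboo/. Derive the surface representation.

naazasoovou

Rule 1 (stop-cluster a-epenthesis): /d/ and /t/ form a stop–stop cluster, so [a] is inserted between them. /naadtooboo/ → naadatooboo.
Rule 2 (intervocalic spirantization): /d/ is a stop between vowels /a/ and /a/, so it spirantizes to the fricative [z]. /t/ is a stop between vowels /a/ and /o/, so it spirantizes to the fricative [s]. /b/ is a stop between vowels /o/ and /o/, so it spirantizes to the fricative [v]. /naadatooboo/ → naazasoovoo.
Rule 3 (final vowel raising): /o/ is a mid vowel in word-final position, so it raises to [u]. /naazasoovoo/ → naazasoovou.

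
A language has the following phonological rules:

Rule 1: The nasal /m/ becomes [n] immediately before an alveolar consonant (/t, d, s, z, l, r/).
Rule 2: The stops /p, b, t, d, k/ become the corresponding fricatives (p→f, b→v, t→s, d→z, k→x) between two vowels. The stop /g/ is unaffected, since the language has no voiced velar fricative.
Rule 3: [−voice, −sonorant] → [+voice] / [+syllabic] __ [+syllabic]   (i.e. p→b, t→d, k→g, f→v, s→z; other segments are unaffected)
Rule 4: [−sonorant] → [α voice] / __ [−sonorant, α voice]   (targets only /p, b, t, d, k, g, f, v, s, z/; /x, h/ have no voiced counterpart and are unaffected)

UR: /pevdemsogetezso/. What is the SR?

Rule 1 (nasal place assimilation): /m/ precedes the alveolar consonant /s/, so it assimilates in place to [n]. /pevdemsogetezso/ → pevdensogetezso.
Rule 2 (intervocalic spirantization): /t/ is a stop between vowels /e/ and /e/, so it spirantizes to the fricative [s]. /pevdensogetezso/ → pevdensogesezso.
Rule 3 (intervocalic voicing): /s/ is a voiceless obstruent between vowels /e/ and /e/, so it voices to [z]. /pevdensogesezso/ → pevdensogezezso.
Rule 4 (regressive voicing assimilation): /z/ precedes the voiceless obstruent /s/, so it devoices to [s] by assimilation. /pevdensogezezso/ → pevdensogezesso.

pevdensogezesso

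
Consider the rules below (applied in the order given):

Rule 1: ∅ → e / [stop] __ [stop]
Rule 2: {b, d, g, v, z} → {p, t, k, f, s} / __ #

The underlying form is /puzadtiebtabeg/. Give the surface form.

puzadetiebetabek

Rule 1 (stop-cluster e-epenthesis): /d/ and /t/ form a stop–stop cluster, so [e] is inserted between them. /b/ and /t/ form a stop–stop cluster, so [e] is inserted between them. /puzadtiebtabeg/ → puzadetiebetabeg.
Rule 2 (final devoicing): /g/ is a voiced obstruent in word-final position, so it devoices to [k]. /puzadetiebetabeg/ → puzadetiebetabek.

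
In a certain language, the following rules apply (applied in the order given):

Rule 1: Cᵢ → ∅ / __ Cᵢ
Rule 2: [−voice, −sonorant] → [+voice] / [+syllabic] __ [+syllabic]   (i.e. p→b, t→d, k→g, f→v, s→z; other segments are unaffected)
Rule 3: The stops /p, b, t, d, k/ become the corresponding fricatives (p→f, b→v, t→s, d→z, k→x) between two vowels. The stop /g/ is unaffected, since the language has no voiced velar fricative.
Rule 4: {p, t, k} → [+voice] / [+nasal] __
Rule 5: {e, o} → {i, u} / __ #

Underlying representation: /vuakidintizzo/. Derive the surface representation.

vuagizindizu

Rule 1 (degemination): /zz/ is a geminate; the first /z/ deletes. /vuakidintizzo/ → vuakidintizo.
Rule 2 (intervocalic voicing): /k/ is a voiceless obstruent between vowels /a/ and /i/, so it voices to [g]. /vuakidintizo/ → vuagidintizo.
Rule 3 (intervocalic spirantization): /d/ is a stop between vowels /i/ and /i/, so it spirantizes to the fricative [z]. /vuagidintizo/ → vuagizintizo.
Rule 4 (post-nasal voicing): /t/ is a voiceless stop immediately after the nasal /n/, so it voices to [d]. /vuagizintizo/ → vuagizindizo.
Rule 5 (final vowel raising): /o/ is a mid vowel in word-final position, so it raises to [u]. /vuagizindizo/ → vuagizindizu.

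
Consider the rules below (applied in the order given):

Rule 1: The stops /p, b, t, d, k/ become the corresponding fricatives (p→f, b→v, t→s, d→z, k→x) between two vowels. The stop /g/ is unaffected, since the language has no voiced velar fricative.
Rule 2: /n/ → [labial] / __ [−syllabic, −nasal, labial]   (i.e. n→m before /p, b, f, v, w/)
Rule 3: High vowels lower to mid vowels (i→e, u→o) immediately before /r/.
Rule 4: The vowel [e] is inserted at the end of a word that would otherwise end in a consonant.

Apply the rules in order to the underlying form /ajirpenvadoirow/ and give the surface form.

ajerpemvazoerowe

Rule 1 (intervocalic spirantization): /d/ is a stop between vowels /a/ and /o/, so it spirantizes to the fricative [z]. /ajirpenvadoirow/ → ajirpenvazoirow.
Rule 2 (nasal place assimilation): /n/ precedes the labial consonant /v/, so it assimilates in place to [m]. /ajirpenvazoirow/ → ajirpemvazoirow.
Rule 3 (pre-rhotic lowering): /i/ is a high vowel immediately before /r/, so it lowers to [e]. /i/ is a high vowel immediately before /r/, so it lowers to [e]. /ajirpemvazoirow/ → ajerpemvazoerow.
Rule 4 (final e-epenthesis): the form ends in the consonant /w/, so [e] is inserted word-finally. /ajerpemvazoerow/ → ajerpemvazoerowe.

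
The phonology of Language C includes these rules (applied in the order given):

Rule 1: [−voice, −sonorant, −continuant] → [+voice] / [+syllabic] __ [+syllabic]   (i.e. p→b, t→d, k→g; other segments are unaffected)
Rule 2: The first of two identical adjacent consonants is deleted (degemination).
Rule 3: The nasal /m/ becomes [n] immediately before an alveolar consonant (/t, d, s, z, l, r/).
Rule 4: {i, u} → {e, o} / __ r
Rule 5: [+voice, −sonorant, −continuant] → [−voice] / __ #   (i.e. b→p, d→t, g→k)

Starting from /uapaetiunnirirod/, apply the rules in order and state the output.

Rule 1 (intervocalic voicing): /p/ is a voiceless stop between vowels /a/ and /a/, so it voices to [b]. /t/ is a voiceless stop between vowels /e/ and /i/, so it voices to [d]. /uapaetiunnirirod/ → uabaediunnirirod.
Rule 2 (degemination): /nn/ is a geminate; the first /n/ deletes. /uabaediunnirirod/ → uabaediunirirod.
Rule 3 (nasal place assimilation): no segment meets the environment; /uabaediunirirod/ is unchanged.
Rule 4 (pre-rhotic lowering): /i/ is a high vowel immediately before /r/, so it lowers to [e]. /i/ is a high vowel immediately before /r/, so it lowers to [e]. /uabaediunirirod/ → uabaediunererod.
Rule 5 (final devoicing): /d/ is a voiced stop in word-final position, so it devoices to [t]. /uabaediunererod/ → uabaediunererot.

uabaediunererot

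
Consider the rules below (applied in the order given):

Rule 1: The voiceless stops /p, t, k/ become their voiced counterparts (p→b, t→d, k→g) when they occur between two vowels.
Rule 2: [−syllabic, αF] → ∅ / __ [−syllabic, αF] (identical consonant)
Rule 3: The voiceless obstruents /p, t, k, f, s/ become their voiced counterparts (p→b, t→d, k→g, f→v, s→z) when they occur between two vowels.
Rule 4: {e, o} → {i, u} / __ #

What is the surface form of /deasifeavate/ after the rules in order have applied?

Rule 1 (intervocalic voicing): /t/ is a voiceless stop between vowels /a/ and /e/, so it voices to [d]. /deasifeavate/ → deasifeavade.
Rule 2 (degemination): no segment meets the environment; /deasifeavade/ is unchanged.
Rule 3 (intervocalic voicing): /s/ is a voiceless obstruent between vowels /a/ and /i/, so it voices to [z]. /f/ is a voiceless obstruent between vowels /i/ and /e/, so it voices to [v]. /deasifeavade/ → deaziveavade.
Rule 4 (final vowel raising): /e/ is a mid vowel in word-final position, so it raises to [i]. /deaziveavade/ → deaziveavadi.

deaziveavadi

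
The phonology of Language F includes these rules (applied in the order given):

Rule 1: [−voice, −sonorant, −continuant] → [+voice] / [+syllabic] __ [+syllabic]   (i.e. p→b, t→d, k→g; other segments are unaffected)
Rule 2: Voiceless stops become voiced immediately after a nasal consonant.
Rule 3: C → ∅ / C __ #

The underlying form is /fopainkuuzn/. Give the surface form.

fobainguuz

Rule 1 (intervocalic voicing): /p/ is a voiceless stop between vowels /o/ and /a/, so it voices to [b]. /fopainkuuzn/ → fobainkuuzn.
Rule 2 (post-nasal voicing): /k/ is a voiceless stop immediately after the nasal /n/, so it voices to [g]. /fobainkuuzn/ → fobainguuzn.
Rule 3 (final cluster simplification): /n/ is the second consonant of a word-final cluster /zn/, so it deletes. /fobainguuzn/ → fobainguuz.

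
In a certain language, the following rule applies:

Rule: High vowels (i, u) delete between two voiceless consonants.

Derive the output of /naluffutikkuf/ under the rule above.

/u/ is a high vowel flanked by voiceless consonants /f/ and /t/, so it deletes.
/i/ is a high vowel flanked by voiceless consonants /t/ and /k/, so it deletes.
/u/ is a high vowel flanked by voiceless consonants /k/ and /f/, so it deletes.
Surface form: [nalufftkkf].

nalufftkkf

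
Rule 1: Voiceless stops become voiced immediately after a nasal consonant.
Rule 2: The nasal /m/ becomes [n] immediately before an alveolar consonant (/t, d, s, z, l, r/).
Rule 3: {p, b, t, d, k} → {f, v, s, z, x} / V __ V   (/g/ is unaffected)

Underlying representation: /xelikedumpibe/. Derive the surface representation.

xelixezumbive

Rule 1 (post-nasal voicing): /p/ is a voiceless stop immediately after the nasal /m/, so it voices to [b]. /xelikedumpibe/ → xelikedumbibe.
Rule 2 (nasal place assimilation): no segment meets the environment; /xelikedumbibe/ is unchanged.
Rule 3 (intervocalic spirantization): /k/ is a stop between vowels /i/ and /e/, so it spirantizes to the fricative [x]. /d/ is a stop between vowels /e/ and /u/, so it spirantizes to the fricative [z]. /b/ is a stop between vowels /i/ and /e/, so it spirantizes to the fricative [v]. /xelikedumbibe/ → xelixezumbive.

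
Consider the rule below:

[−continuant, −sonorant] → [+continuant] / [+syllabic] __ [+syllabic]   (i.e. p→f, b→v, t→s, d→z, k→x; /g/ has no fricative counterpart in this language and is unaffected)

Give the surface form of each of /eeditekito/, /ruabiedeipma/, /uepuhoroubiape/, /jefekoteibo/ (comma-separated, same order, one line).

/eeditekito/: /d/ is a stop between vowels /e/ and /i/, so it spirantizes to the fricative [z]. /t/ is a stop between vowels /i/ and /e/, so it spirantizes to the fricative [s]. /k/ is a stop between vowels /e/ and /i/, so it spirantizes to the fricative [x]. /t/ is a stop between vowels /i/ and /o/, so it spirantizes to the fricative [s]. → [eezisexiso].
/ruabiedeipma/: /b/ is a stop between vowels /a/ and /i/, so it spirantizes to the fricative [v]. /d/ is a stop between vowels /e/ and /e/, so it spirantizes to the fricative [z]. → [ruaviezeipma].
/uepuhoroubiape/: /p/ is a stop between vowels /e/ and /u/, so it spirantizes to the fricative [f]. /b/ is a stop between vowels /u/ and /i/, so it spirantizes to the fricative [v]. /p/ is a stop between vowels /a/ and /e/, so it spirantizes to the fricative [f]. → [uefuhorouviafe].
/jefekoteibo/: /k/ is a stop between vowels /e/ and /o/, so it spirantizes to the fricative [x]. /t/ is a stop between vowels /o/ and /e/, so it spirantizes to the fricative [s]. /b/ is a stop between vowels /i/ and /o/, so it spirantizes to the fricative [v]. → [jefexoseivo].

eezisexiso, ruaviezeipma, uefuhorouviafe, jefexoseivo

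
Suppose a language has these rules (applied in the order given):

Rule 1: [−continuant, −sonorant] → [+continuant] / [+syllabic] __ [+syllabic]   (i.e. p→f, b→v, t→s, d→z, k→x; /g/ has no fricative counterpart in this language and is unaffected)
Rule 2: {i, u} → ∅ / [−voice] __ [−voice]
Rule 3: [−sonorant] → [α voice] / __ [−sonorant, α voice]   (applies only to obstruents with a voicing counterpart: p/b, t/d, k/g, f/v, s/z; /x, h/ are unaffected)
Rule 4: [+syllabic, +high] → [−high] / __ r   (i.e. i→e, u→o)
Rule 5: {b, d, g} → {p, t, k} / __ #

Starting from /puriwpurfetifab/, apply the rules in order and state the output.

Rule 1 (intervocalic spirantization): /t/ is a stop between vowels /e/ and /i/, so it spirantizes to the fricative [s]. /puriwpurfetifab/ → puriwpurfesifab.
Rule 2 (high vowel syncope): /i/ is a high vowel flanked by voiceless consonants /s/ and /f/, so it deletes. /puriwpurfesifab/ → puriwpurfesfab.
Rule 3 (regressive voicing assimilation): no segment meets the environment; /puriwpurfesfab/ is unchanged.
Rule 4 (pre-rhotic lowering): /u/ is a high vowel immediately before /r/, so it lowers to [o]. /u/ is a high vowel immediately before /r/, so it lowers to [o]. /puriwpurfesfab/ → poriwporfesfab.
Rule 5 (final devoicing): /b/ is a voiced stop in word-final position, so it devoices to [p]. /poriwporfesfab/ → poriwporfesfap.

poriwporfesfap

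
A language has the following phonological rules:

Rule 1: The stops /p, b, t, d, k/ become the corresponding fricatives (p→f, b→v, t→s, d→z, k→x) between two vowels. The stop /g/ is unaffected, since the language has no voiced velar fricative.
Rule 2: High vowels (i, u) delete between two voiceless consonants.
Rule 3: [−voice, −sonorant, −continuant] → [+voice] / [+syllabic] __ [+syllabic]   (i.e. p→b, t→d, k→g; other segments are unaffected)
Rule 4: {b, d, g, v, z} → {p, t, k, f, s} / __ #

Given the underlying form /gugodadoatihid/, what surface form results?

gugozazoashit

Rule 1 (intervocalic spirantization): /d/ is a stop between vowels /o/ and /a/, so it spirantizes to the fricative [z]. /d/ is a stop between vowels /a/ and /o/, so it spirantizes to the fricative [z]. /t/ is a stop between vowels /a/ and /i/, so it spirantizes to the fricative [s]. /gugodadoatihid/ → gugozazoasihid.
Rule 2 (high vowel syncope): /i/ is a high vowel flanked by voiceless consonants /s/ and /h/, so it deletes. /gugozazoasihid/ → gugozazoashid.
Rule 3 (intervocalic voicing): no segment meets the environment; /gugozazoashid/ is unchanged.
Rule 4 (final devoicing): /d/ is a voiced obstruent in word-final position, so it devoices to [t]. /gugozazoashid/ → gugozazoashit.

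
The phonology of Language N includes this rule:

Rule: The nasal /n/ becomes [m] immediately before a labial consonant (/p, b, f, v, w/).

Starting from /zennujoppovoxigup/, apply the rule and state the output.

No segment of /zennujoppovoxigup/ meets the structural description of the rule, so the form surfaces unchanged.

zennujoppovoxigup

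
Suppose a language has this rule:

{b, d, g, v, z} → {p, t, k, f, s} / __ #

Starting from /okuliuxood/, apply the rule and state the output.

okuliuxoot

/d/ is a voiced obstruent in word-final position, so it devoices to [t].
Surface form: [okuliuxoot].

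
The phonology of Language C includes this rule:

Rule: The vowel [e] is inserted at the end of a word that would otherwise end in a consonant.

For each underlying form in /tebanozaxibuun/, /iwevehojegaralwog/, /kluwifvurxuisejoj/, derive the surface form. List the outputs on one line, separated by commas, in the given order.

/tebanozaxibuun/: the form ends in the consonant /n/, so [e] is inserted word-finally. → [tebanozaxibuune].
/iwevehojegaralwog/: the form ends in the consonant /g/, so [e] is inserted word-finally. → [iwevehojegaralwoge].
/kluwifvurxuisejoj/: the form ends in the consonant /j/, so [e] is inserted word-finally. → [kluwifvurxuisejoje].

tebanozaxibuune, iwevehojegaralwoge, kluwifvurxuisejoje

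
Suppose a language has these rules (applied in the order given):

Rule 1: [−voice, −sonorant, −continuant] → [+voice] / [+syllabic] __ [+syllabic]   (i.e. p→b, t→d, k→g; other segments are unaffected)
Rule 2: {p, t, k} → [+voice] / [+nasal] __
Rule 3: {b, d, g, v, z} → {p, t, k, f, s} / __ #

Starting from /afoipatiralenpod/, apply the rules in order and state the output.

afoibadiralenbot

Rule 1 (intervocalic voicing): /p/ is a voiceless stop between vowels /i/ and /a/, so it voices to [b]. /t/ is a voiceless stop between vowels /a/ and /i/, so it voices to [d]. /afoipatiralenpod/ → afoibadiralenpod.
Rule 2 (post-nasal voicing): /p/ is a voiceless stop immediately after the nasal /n/, so it voices to [b]. /afoibadiralenpod/ → afoibadiralenbod.
Rule 3 (final devoicing): /d/ is a voiced obstruent in word-final position, so it devoices to [t]. /afoibadiralenbod/ → afoibadiralenbot.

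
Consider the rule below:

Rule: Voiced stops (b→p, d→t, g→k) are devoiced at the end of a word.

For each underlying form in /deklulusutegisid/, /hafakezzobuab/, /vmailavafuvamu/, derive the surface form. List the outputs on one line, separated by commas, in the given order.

/deklulusutegisid/: /d/ is a voiced stop in word-final position, so it devoices to [t]. → [deklulusutegisit].
/hafakezzobuab/: /b/ is a voiced stop in word-final position, so it devoices to [p]. → [hafakezzobuap].
/vmailavafuvamu/: the rule's environment is not met; surfaces unchanged as [vmailavafuvamu].

deklulusutegisit, hafakezzobuap, vmailavafuvamu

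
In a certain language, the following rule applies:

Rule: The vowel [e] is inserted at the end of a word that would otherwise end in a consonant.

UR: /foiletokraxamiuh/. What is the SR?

foiletokraxamiuhe

the form ends in the consonant /h/, so [e] is inserted word-finally.
Surface form: [foiletokraxamiuhe].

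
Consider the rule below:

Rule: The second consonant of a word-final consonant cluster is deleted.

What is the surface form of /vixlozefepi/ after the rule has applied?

No segment of /vixlozefepi/ meets the structural description of the rule, so the form surfaces unchanged.

vixlozefepi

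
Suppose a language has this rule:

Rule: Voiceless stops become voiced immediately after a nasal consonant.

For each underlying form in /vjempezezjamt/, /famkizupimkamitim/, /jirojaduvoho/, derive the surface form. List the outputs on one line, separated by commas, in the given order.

/vjempezezjamt/: /p/ is a voiceless stop immediately after the nasal /m/, so it voices to [b]. /t/ is a voiceless stop immediately after the nasal /m/, so it voices to [d]. → [vjembezezjamd].
/famkizupimkamitim/: /k/ is a voiceless stop immediately after the nasal /m/, so it voices to [g]. /k/ is a voiceless stop immediately after the nasal /m/, so it voices to [g]. → [famgizupimgamitim].
/jirojaduvoho/: the rule's environment is not met; surfaces unchanged as [jirojaduvoho].

vjembezezjamd, famgizupimgamitim, jirojaduvoho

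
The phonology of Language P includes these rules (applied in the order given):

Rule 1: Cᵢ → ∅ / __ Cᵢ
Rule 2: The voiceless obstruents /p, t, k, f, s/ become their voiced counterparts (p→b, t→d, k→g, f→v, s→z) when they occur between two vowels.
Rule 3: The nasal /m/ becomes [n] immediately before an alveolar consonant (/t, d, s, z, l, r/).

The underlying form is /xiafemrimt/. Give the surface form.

Rule 1 (degemination): no segment meets the environment; /xiafemrimt/ is unchanged.
Rule 2 (intervocalic voicing): /f/ is a voiceless obstruent between vowels /a/ and /e/, so it voices to [v]. /xiafemrimt/ → xiavemrimt.
Rule 3 (nasal place assimilation): /m/ precedes the alveolar consonant /r/, so it assimilates in place to [n]. /m/ precedes the alveolar consonant /t/, so it assimilates in place to [n]. /xiavemrimt/ → xiavenrint.

xiavenrint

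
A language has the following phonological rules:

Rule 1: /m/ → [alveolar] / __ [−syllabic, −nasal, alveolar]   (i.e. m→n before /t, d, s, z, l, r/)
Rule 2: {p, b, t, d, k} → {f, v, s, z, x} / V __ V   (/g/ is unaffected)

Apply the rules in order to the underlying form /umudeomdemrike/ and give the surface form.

umuzeondenrixe

Rule 1 (nasal place assimilation): /m/ precedes the alveolar consonant /d/, so it assimilates in place to [n]. /m/ precedes the alveolar consonant /r/, so it assimilates in place to [n]. /umudeomdemrike/ → umudeondenrike.
Rule 2 (intervocalic spirantization): /d/ is a stop between vowels /u/ and /e/, so it spirantizes to the fricative [z]. /k/ is a stop between vowels /i/ and /e/, so it spirantizes to the fricative [x]. /umudeondenrike/ → umuzeondenrixe.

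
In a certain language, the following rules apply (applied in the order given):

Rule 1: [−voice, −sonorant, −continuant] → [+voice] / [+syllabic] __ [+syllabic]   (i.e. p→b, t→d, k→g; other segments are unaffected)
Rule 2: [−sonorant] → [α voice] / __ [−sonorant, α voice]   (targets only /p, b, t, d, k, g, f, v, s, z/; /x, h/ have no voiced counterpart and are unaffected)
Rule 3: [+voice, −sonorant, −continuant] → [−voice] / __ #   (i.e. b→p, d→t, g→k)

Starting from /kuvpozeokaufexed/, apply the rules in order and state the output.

Rule 1 (intervocalic voicing): /k/ is a voiceless stop between vowels /o/ and /a/, so it voices to [g]. /kuvpozeokaufexed/ → kuvpozeogaufexed.
Rule 2 (regressive voicing assimilation): /v/ precedes the voiceless obstruent /p/, so it devoices to [f] by assimilation. /kuvpozeogaufexed/ → kufpozeogaufexed.
Rule 3 (final devoicing): /d/ is a voiced stop in word-final position, so it devoices to [t]. /kufpozeogaufexed/ → kufpozeogaufexet.

kufpozeogaufexet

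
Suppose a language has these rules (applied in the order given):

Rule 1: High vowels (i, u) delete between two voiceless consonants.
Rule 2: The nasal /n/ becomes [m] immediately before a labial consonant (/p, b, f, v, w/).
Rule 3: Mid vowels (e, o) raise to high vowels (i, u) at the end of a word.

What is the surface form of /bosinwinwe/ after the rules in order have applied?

Rule 1 (high vowel syncope): no segment meets the environment; /bosinwinwe/ is unchanged.
Rule 2 (nasal place assimilation): /n/ precedes the labial consonant /w/, so it assimilates in place to [m]. /n/ precedes the labial consonant /w/, so it assimilates in place to [m]. /bosinwinwe/ → bosimwimwe.
Rule 3 (final vowel raising): /e/ is a mid vowel in word-final position, so it raises to [i]. /bosimwimwe/ → bosimwimwi.

bosimwimwi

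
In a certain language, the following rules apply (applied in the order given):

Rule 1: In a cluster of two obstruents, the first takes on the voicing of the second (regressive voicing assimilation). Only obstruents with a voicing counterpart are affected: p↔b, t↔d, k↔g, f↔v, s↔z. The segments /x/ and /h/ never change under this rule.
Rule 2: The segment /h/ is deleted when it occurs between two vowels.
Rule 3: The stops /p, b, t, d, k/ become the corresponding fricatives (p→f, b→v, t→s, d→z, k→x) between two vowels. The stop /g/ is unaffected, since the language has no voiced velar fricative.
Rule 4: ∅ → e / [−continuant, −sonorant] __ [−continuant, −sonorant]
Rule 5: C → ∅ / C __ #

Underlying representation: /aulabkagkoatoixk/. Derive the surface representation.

aulapekakekoasoix

Rule 1 (regressive voicing assimilation): /b/ precedes the voiceless obstruent /k/, so it devoices to [p] by assimilation. /g/ precedes the voiceless obstruent /k/, so it devoices to [k] by assimilation. /aulabkagkoatoixk/ → aulapkakkoatoixk.
Rule 2 (intervocalic h-deletion): no segment meets the environment; /aulapkakkoatoixk/ is unchanged.
Rule 3 (intervocalic spirantization): /t/ is a stop between vowels /a/ and /o/, so it spirantizes to the fricative [s]. /aulapkakkoatoixk/ → aulapkakkoasoixk.
Rule 4 (stop-cluster e-epenthesis): /p/ and /k/ form a stop–stop cluster, so [e] is inserted between them. /k/ and /k/ form a stop–stop cluster, so [e] is inserted between them. /aulapkakkoasoixk/ → aulapekakekoasoixk.
Rule 5 (final cluster simplification): /k/ is the second consonant of a word-final cluster /xk/, so it deletes. /aulapekakekoasoixk/ → aulapekakekoasoix.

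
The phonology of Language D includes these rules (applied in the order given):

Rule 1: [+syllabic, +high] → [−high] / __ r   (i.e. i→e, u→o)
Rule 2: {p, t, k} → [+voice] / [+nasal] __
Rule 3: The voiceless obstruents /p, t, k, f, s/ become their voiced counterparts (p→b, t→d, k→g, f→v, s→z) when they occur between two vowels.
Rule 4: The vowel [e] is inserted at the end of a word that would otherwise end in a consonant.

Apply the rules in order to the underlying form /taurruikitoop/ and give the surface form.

Rule 1 (pre-rhotic lowering): /u/ is a high vowel immediately before /r/, so it lowers to [o]. /taurruikitoop/ → taorruikitoop.
Rule 2 (post-nasal voicing): no segment meets the environment; /taorruikitoop/ is unchanged.
Rule 3 (intervocalic voicing): /k/ is a voiceless obstruent between vowels /i/ and /i/, so it voices to [g]. /t/ is a voiceless obstruent between vowels /i/ and /o/, so it voices to [d]. /taorruikitoop/ → taorruigidoop.
Rule 4 (final e-epenthesis): the form ends in the consonant /p/, so [e] is inserted word-finally. /taorruigidoop/ → taorruigidoope.

taorruigidoope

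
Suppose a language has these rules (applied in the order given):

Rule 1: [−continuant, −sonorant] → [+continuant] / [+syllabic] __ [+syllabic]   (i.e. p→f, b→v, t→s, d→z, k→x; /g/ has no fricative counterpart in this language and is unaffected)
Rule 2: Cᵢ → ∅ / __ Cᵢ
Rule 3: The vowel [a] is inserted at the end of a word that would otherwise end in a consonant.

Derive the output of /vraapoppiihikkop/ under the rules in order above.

Rule 1 (intervocalic spirantization): /p/ is a stop between vowels /a/ and /o/, so it spirantizes to the fricative [f]. /vraapoppiihikkop/ → vraafoppiihikkop.
Rule 2 (degemination): /pp/ is a geminate; the first /p/ deletes. /kk/ is a geminate; the first /k/ deletes. /vraafoppiihikkop/ → vraafopiihikop.
Rule 3 (final a-epenthesis): the form ends in the consonant /p/, so [a] is inserted word-finally. /vraafopiihikop/ → vraafopiihikopa.

vraafopiihikopa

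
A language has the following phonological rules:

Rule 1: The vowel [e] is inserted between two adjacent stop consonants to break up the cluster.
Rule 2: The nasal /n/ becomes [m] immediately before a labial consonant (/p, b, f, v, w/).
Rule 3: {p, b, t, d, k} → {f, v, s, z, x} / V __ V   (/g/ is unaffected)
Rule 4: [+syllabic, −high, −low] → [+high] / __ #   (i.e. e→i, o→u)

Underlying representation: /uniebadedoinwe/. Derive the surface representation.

unievazezoimwi

Rule 1 (stop-cluster e-epenthesis): no segment meets the environment; /uniebadedoinwe/ is unchanged.
Rule 2 (nasal place assimilation): /n/ precedes the labial consonant /w/, so it assimilates in place to [m]. /uniebadedoinwe/ → uniebadedoimwe.
Rule 3 (intervocalic spirantization): /b/ is a stop between vowels /e/ and /a/, so it spirantizes to the fricative [v]. /d/ is a stop between vowels /a/ and /e/, so it spirantizes to the fricative [z]. /d/ is a stop between vowels /e/ and /o/, so it spirantizes to the fricative [z]. /uniebadedoimwe/ → unievazezoimwe.
Rule 4 (final vowel raising): /e/ is a mid vowel in word-final position, so it raises to [i]. /unievazezoimwe/ → unievazezoimwi.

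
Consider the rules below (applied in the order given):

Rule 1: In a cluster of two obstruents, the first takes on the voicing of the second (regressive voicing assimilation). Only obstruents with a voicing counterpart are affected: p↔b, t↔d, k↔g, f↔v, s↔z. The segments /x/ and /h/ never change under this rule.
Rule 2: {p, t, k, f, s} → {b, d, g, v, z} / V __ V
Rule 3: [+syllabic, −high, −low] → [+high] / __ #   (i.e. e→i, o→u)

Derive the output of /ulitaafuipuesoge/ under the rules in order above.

ulidaavuibuezogi

Rule 1 (regressive voicing assimilation): no segment meets the environment; /ulitaafuipuesoge/ is unchanged.
Rule 2 (intervocalic voicing): /t/ is a voiceless obstruent between vowels /i/ and /a/, so it voices to [d]. /f/ is a voiceless obstruent between vowels /a/ and /u/, so it voices to [v]. /p/ is a voiceless obstruent between vowels /i/ and /u/, so it voices to [b]. /s/ is a voiceless obstruent between vowels /e/ and /o/, so it voices to [z]. /ulitaafuipuesoge/ → ulidaavuibuezoge.
Rule 3 (final vowel raising): /e/ is a mid vowel in word-final position, so it raises to [i]. /ulidaavuibuezoge/ → ulidaavuibuezogi.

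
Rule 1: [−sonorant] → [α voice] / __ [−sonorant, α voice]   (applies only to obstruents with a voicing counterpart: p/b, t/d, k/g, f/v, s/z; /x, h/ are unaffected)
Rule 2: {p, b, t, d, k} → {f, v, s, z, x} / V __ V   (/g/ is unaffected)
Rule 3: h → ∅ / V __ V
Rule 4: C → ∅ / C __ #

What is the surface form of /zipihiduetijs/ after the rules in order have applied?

zifiizuesij

Rule 1 (regressive voicing assimilation): no segment meets the environment; /zipihiduetijs/ is unchanged.
Rule 2 (intervocalic spirantization): /p/ is a stop between vowels /i/ and /i/, so it spirantizes to the fricative [f]. /d/ is a stop between vowels /i/ and /u/, so it spirantizes to the fricative [z]. /t/ is a stop between vowels /e/ and /i/, so it spirantizes to the fricative [s]. /zipihiduetijs/ → zifihizuesijs.
Rule 3 (intervocalic h-deletion): /h/ occurs between vowels /i/ and /i/, so it deletes. /zifihizuesijs/ → zifiizuesijs.
Rule 4 (final cluster simplification): /s/ is the second consonant of a word-final cluster /js/, so it deletes. /zifiizuesijs/ → zifiizuesij.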